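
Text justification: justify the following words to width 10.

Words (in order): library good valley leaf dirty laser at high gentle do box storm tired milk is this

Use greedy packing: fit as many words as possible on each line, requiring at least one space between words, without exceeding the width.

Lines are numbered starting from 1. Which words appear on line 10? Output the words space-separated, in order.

Line 1: ['library'] (min_width=7, slack=3)
Line 2: ['good'] (min_width=4, slack=6)
Line 3: ['valley'] (min_width=6, slack=4)
Line 4: ['leaf', 'dirty'] (min_width=10, slack=0)
Line 5: ['laser', 'at'] (min_width=8, slack=2)
Line 6: ['high'] (min_width=4, slack=6)
Line 7: ['gentle', 'do'] (min_width=9, slack=1)
Line 8: ['box', 'storm'] (min_width=9, slack=1)
Line 9: ['tired', 'milk'] (min_width=10, slack=0)
Line 10: ['is', 'this'] (min_width=7, slack=3)

Answer: is this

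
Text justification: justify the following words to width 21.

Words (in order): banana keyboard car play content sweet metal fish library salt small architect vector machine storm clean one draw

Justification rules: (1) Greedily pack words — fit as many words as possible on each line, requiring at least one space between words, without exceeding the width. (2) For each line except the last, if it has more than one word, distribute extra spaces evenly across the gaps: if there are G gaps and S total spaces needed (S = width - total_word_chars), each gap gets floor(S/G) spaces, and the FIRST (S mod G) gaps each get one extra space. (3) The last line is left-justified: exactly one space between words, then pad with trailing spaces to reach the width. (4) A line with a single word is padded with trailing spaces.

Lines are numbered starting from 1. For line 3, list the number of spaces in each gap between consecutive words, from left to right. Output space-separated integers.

Answer: 3 2

Derivation:
Line 1: ['banana', 'keyboard', 'car'] (min_width=19, slack=2)
Line 2: ['play', 'content', 'sweet'] (min_width=18, slack=3)
Line 3: ['metal', 'fish', 'library'] (min_width=18, slack=3)
Line 4: ['salt', 'small', 'architect'] (min_width=20, slack=1)
Line 5: ['vector', 'machine', 'storm'] (min_width=20, slack=1)
Line 6: ['clean', 'one', 'draw'] (min_width=14, slack=7)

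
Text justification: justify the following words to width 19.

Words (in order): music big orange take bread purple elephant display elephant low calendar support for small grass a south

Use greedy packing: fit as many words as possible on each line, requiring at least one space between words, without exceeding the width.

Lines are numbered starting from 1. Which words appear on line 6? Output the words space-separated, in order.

Answer: for small grass a

Derivation:
Line 1: ['music', 'big', 'orange'] (min_width=16, slack=3)
Line 2: ['take', 'bread', 'purple'] (min_width=17, slack=2)
Line 3: ['elephant', 'display'] (min_width=16, slack=3)
Line 4: ['elephant', 'low'] (min_width=12, slack=7)
Line 5: ['calendar', 'support'] (min_width=16, slack=3)
Line 6: ['for', 'small', 'grass', 'a'] (min_width=17, slack=2)
Line 7: ['south'] (min_width=5, slack=14)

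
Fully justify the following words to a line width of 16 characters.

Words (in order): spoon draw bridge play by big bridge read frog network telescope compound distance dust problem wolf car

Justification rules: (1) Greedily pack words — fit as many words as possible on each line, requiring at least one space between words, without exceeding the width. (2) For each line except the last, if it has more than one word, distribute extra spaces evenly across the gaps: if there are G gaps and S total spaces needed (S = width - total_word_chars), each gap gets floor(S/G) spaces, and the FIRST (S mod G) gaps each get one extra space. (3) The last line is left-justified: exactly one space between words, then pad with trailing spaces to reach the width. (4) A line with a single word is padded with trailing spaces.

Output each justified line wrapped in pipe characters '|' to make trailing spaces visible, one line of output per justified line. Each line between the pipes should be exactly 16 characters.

Line 1: ['spoon', 'draw'] (min_width=10, slack=6)
Line 2: ['bridge', 'play', 'by'] (min_width=14, slack=2)
Line 3: ['big', 'bridge', 'read'] (min_width=15, slack=1)
Line 4: ['frog', 'network'] (min_width=12, slack=4)
Line 5: ['telescope'] (min_width=9, slack=7)
Line 6: ['compound'] (min_width=8, slack=8)
Line 7: ['distance', 'dust'] (min_width=13, slack=3)
Line 8: ['problem', 'wolf', 'car'] (min_width=16, slack=0)

Answer: |spoon       draw|
|bridge  play  by|
|big  bridge read|
|frog     network|
|telescope       |
|compound        |
|distance    dust|
|problem wolf car|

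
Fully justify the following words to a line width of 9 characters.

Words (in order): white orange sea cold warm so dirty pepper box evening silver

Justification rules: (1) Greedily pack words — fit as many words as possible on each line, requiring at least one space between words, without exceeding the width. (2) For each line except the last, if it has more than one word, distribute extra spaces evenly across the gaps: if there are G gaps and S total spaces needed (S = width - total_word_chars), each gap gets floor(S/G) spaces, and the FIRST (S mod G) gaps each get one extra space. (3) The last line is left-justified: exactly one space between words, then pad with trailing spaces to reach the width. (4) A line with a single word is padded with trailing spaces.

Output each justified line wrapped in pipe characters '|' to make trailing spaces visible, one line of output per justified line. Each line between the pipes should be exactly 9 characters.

Answer: |white    |
|orange   |
|sea  cold|
|warm   so|
|dirty    |
|pepper   |
|box      |
|evening  |
|silver   |

Derivation:
Line 1: ['white'] (min_width=5, slack=4)
Line 2: ['orange'] (min_width=6, slack=3)
Line 3: ['sea', 'cold'] (min_width=8, slack=1)
Line 4: ['warm', 'so'] (min_width=7, slack=2)
Line 5: ['dirty'] (min_width=5, slack=4)
Line 6: ['pepper'] (min_width=6, slack=3)
Line 7: ['box'] (min_width=3, slack=6)
Line 8: ['evening'] (min_width=7, slack=2)
Line 9: ['silver'] (min_width=6, slack=3)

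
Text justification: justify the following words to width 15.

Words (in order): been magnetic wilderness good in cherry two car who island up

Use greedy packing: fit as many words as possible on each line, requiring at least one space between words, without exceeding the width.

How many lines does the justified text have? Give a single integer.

Answer: 5

Derivation:
Line 1: ['been', 'magnetic'] (min_width=13, slack=2)
Line 2: ['wilderness', 'good'] (min_width=15, slack=0)
Line 3: ['in', 'cherry', 'two'] (min_width=13, slack=2)
Line 4: ['car', 'who', 'island'] (min_width=14, slack=1)
Line 5: ['up'] (min_width=2, slack=13)
Total lines: 5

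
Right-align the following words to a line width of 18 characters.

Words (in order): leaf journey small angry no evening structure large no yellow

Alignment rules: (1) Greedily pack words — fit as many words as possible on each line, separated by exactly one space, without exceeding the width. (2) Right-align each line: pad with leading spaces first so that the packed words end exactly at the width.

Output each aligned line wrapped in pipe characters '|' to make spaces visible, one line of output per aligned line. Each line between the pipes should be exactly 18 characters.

Answer: |leaf journey small|
|  angry no evening|
|structure large no|
|            yellow|

Derivation:
Line 1: ['leaf', 'journey', 'small'] (min_width=18, slack=0)
Line 2: ['angry', 'no', 'evening'] (min_width=16, slack=2)
Line 3: ['structure', 'large', 'no'] (min_width=18, slack=0)
Line 4: ['yellow'] (min_width=6, slack=12)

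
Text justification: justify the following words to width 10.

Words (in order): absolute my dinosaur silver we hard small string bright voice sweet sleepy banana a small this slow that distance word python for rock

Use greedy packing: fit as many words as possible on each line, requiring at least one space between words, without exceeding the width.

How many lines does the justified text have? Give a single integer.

Line 1: ['absolute'] (min_width=8, slack=2)
Line 2: ['my'] (min_width=2, slack=8)
Line 3: ['dinosaur'] (min_width=8, slack=2)
Line 4: ['silver', 'we'] (min_width=9, slack=1)
Line 5: ['hard', 'small'] (min_width=10, slack=0)
Line 6: ['string'] (min_width=6, slack=4)
Line 7: ['bright'] (min_width=6, slack=4)
Line 8: ['voice'] (min_width=5, slack=5)
Line 9: ['sweet'] (min_width=5, slack=5)
Line 10: ['sleepy'] (min_width=6, slack=4)
Line 11: ['banana', 'a'] (min_width=8, slack=2)
Line 12: ['small', 'this'] (min_width=10, slack=0)
Line 13: ['slow', 'that'] (min_width=9, slack=1)
Line 14: ['distance'] (min_width=8, slack=2)
Line 15: ['word'] (min_width=4, slack=6)
Line 16: ['python', 'for'] (min_width=10, slack=0)
Line 17: ['rock'] (min_width=4, slack=6)
Total lines: 17

Answer: 17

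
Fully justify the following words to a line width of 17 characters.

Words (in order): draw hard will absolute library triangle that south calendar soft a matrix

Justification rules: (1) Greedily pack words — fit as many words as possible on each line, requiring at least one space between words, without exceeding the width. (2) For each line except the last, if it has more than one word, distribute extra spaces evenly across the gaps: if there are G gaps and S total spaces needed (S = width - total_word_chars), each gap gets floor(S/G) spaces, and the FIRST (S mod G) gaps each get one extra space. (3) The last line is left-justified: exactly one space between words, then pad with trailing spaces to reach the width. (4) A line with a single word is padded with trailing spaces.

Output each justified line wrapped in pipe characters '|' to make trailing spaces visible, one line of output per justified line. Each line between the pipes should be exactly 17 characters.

Line 1: ['draw', 'hard', 'will'] (min_width=14, slack=3)
Line 2: ['absolute', 'library'] (min_width=16, slack=1)
Line 3: ['triangle', 'that'] (min_width=13, slack=4)
Line 4: ['south', 'calendar'] (min_width=14, slack=3)
Line 5: ['soft', 'a', 'matrix'] (min_width=13, slack=4)

Answer: |draw   hard  will|
|absolute  library|
|triangle     that|
|south    calendar|
|soft a matrix    |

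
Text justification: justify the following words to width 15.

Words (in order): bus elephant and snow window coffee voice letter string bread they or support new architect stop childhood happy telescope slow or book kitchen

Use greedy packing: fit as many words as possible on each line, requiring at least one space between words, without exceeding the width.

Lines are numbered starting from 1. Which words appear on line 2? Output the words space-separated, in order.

Answer: and snow window

Derivation:
Line 1: ['bus', 'elephant'] (min_width=12, slack=3)
Line 2: ['and', 'snow', 'window'] (min_width=15, slack=0)
Line 3: ['coffee', 'voice'] (min_width=12, slack=3)
Line 4: ['letter', 'string'] (min_width=13, slack=2)
Line 5: ['bread', 'they', 'or'] (min_width=13, slack=2)
Line 6: ['support', 'new'] (min_width=11, slack=4)
Line 7: ['architect', 'stop'] (min_width=14, slack=1)
Line 8: ['childhood', 'happy'] (min_width=15, slack=0)
Line 9: ['telescope', 'slow'] (min_width=14, slack=1)
Line 10: ['or', 'book', 'kitchen'] (min_width=15, slack=0)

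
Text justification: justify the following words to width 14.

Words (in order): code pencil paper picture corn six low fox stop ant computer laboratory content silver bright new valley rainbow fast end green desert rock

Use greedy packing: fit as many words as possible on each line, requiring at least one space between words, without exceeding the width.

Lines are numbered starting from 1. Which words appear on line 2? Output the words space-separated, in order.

Answer: paper picture

Derivation:
Line 1: ['code', 'pencil'] (min_width=11, slack=3)
Line 2: ['paper', 'picture'] (min_width=13, slack=1)
Line 3: ['corn', 'six', 'low'] (min_width=12, slack=2)
Line 4: ['fox', 'stop', 'ant'] (min_width=12, slack=2)
Line 5: ['computer'] (min_width=8, slack=6)
Line 6: ['laboratory'] (min_width=10, slack=4)
Line 7: ['content', 'silver'] (min_width=14, slack=0)
Line 8: ['bright', 'new'] (min_width=10, slack=4)
Line 9: ['valley', 'rainbow'] (min_width=14, slack=0)
Line 10: ['fast', 'end', 'green'] (min_width=14, slack=0)
Line 11: ['desert', 'rock'] (min_width=11, slack=3)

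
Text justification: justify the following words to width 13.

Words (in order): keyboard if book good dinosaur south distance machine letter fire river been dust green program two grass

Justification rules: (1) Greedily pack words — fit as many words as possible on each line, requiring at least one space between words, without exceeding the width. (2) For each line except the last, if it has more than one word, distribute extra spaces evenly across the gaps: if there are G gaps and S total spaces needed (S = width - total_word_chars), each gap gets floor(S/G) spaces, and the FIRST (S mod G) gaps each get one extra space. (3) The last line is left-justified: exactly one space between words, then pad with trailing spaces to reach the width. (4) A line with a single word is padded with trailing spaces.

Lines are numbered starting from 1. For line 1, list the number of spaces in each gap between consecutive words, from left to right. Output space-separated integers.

Line 1: ['keyboard', 'if'] (min_width=11, slack=2)
Line 2: ['book', 'good'] (min_width=9, slack=4)
Line 3: ['dinosaur'] (min_width=8, slack=5)
Line 4: ['south'] (min_width=5, slack=8)
Line 5: ['distance'] (min_width=8, slack=5)
Line 6: ['machine'] (min_width=7, slack=6)
Line 7: ['letter', 'fire'] (min_width=11, slack=2)
Line 8: ['river', 'been'] (min_width=10, slack=3)
Line 9: ['dust', 'green'] (min_width=10, slack=3)
Line 10: ['program', 'two'] (min_width=11, slack=2)
Line 11: ['grass'] (min_width=5, slack=8)

Answer: 3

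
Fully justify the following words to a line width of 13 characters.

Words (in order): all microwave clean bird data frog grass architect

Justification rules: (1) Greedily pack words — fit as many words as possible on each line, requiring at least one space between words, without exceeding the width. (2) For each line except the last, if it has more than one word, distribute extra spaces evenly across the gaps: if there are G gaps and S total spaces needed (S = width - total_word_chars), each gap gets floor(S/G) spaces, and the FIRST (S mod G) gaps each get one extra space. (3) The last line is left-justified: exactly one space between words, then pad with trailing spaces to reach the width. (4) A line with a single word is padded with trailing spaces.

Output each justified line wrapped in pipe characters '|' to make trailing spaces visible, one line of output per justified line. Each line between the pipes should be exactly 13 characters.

Line 1: ['all', 'microwave'] (min_width=13, slack=0)
Line 2: ['clean', 'bird'] (min_width=10, slack=3)
Line 3: ['data', 'frog'] (min_width=9, slack=4)
Line 4: ['grass'] (min_width=5, slack=8)
Line 5: ['architect'] (min_width=9, slack=4)

Answer: |all microwave|
|clean    bird|
|data     frog|
|grass        |
|architect    |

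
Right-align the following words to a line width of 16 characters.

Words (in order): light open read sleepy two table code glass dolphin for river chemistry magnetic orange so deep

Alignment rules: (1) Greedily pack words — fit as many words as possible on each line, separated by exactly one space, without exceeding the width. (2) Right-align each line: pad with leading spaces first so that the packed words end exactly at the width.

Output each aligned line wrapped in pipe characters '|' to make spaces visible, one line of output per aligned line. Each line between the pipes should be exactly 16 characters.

Line 1: ['light', 'open', 'read'] (min_width=15, slack=1)
Line 2: ['sleepy', 'two', 'table'] (min_width=16, slack=0)
Line 3: ['code', 'glass'] (min_width=10, slack=6)
Line 4: ['dolphin', 'for'] (min_width=11, slack=5)
Line 5: ['river', 'chemistry'] (min_width=15, slack=1)
Line 6: ['magnetic', 'orange'] (min_width=15, slack=1)
Line 7: ['so', 'deep'] (min_width=7, slack=9)

Answer: | light open read|
|sleepy two table|
|      code glass|
|     dolphin for|
| river chemistry|
| magnetic orange|
|         so deep|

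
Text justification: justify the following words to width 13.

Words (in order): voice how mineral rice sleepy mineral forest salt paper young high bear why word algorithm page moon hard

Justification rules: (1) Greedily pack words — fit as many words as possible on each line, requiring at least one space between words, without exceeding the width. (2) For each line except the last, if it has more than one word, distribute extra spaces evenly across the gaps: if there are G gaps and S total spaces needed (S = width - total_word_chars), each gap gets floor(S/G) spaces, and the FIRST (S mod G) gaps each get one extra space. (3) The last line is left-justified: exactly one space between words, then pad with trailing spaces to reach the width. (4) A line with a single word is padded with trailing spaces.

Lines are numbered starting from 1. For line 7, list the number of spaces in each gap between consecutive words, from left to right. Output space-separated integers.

Answer: 1 1

Derivation:
Line 1: ['voice', 'how'] (min_width=9, slack=4)
Line 2: ['mineral', 'rice'] (min_width=12, slack=1)
Line 3: ['sleepy'] (min_width=6, slack=7)
Line 4: ['mineral'] (min_width=7, slack=6)
Line 5: ['forest', 'salt'] (min_width=11, slack=2)
Line 6: ['paper', 'young'] (min_width=11, slack=2)
Line 7: ['high', 'bear', 'why'] (min_width=13, slack=0)
Line 8: ['word'] (min_width=4, slack=9)
Line 9: ['algorithm'] (min_width=9, slack=4)
Line 10: ['page', 'moon'] (min_width=9, slack=4)
Line 11: ['hard'] (min_width=4, slack=9)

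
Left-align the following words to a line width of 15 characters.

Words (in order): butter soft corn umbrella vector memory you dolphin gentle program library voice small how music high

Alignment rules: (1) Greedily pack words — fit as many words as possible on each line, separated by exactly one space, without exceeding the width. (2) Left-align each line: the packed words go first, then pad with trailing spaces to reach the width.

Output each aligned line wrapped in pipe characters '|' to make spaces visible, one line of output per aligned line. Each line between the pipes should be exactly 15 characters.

Line 1: ['butter', 'soft'] (min_width=11, slack=4)
Line 2: ['corn', 'umbrella'] (min_width=13, slack=2)
Line 3: ['vector', 'memory'] (min_width=13, slack=2)
Line 4: ['you', 'dolphin'] (min_width=11, slack=4)
Line 5: ['gentle', 'program'] (min_width=14, slack=1)
Line 6: ['library', 'voice'] (min_width=13, slack=2)
Line 7: ['small', 'how', 'music'] (min_width=15, slack=0)
Line 8: ['high'] (min_width=4, slack=11)

Answer: |butter soft    |
|corn umbrella  |
|vector memory  |
|you dolphin    |
|gentle program |
|library voice  |
|small how music|
|high           |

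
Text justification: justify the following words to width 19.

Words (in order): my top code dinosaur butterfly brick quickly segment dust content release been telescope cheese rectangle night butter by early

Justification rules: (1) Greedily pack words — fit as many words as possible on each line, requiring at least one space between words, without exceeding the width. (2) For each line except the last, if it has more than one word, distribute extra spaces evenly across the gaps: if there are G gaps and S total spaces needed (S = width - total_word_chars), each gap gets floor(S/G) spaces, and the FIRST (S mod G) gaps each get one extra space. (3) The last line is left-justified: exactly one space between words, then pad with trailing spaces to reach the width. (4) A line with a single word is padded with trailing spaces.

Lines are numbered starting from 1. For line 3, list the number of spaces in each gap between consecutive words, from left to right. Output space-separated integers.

Line 1: ['my', 'top', 'code'] (min_width=11, slack=8)
Line 2: ['dinosaur', 'butterfly'] (min_width=18, slack=1)
Line 3: ['brick', 'quickly'] (min_width=13, slack=6)
Line 4: ['segment', 'dust'] (min_width=12, slack=7)
Line 5: ['content', 'release'] (min_width=15, slack=4)
Line 6: ['been', 'telescope'] (min_width=14, slack=5)
Line 7: ['cheese', 'rectangle'] (min_width=16, slack=3)
Line 8: ['night', 'butter', 'by'] (min_width=15, slack=4)
Line 9: ['early'] (min_width=5, slack=14)

Answer: 7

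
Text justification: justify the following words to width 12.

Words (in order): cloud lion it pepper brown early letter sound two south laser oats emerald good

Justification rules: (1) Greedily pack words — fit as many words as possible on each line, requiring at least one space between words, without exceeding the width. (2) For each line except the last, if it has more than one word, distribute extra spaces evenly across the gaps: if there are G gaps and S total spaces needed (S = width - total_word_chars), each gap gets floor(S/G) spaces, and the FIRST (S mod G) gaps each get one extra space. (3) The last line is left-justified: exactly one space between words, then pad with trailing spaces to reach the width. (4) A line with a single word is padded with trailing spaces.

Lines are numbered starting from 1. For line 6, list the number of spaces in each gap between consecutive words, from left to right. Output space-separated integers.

Answer: 3

Derivation:
Line 1: ['cloud', 'lion'] (min_width=10, slack=2)
Line 2: ['it', 'pepper'] (min_width=9, slack=3)
Line 3: ['brown', 'early'] (min_width=11, slack=1)
Line 4: ['letter', 'sound'] (min_width=12, slack=0)
Line 5: ['two', 'south'] (min_width=9, slack=3)
Line 6: ['laser', 'oats'] (min_width=10, slack=2)
Line 7: ['emerald', 'good'] (min_width=12, slack=0)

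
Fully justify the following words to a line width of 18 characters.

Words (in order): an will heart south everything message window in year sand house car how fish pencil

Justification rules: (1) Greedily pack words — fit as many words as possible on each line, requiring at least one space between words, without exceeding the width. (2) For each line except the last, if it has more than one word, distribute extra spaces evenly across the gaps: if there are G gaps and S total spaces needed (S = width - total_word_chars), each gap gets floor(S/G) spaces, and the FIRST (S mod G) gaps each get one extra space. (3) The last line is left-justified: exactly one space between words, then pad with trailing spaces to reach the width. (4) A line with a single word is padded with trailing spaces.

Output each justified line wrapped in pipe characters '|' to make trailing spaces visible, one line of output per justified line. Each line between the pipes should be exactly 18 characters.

Answer: |an    will   heart|
|south   everything|
|message  window in|
|year   sand  house|
|car    how    fish|
|pencil            |

Derivation:
Line 1: ['an', 'will', 'heart'] (min_width=13, slack=5)
Line 2: ['south', 'everything'] (min_width=16, slack=2)
Line 3: ['message', 'window', 'in'] (min_width=17, slack=1)
Line 4: ['year', 'sand', 'house'] (min_width=15, slack=3)
Line 5: ['car', 'how', 'fish'] (min_width=12, slack=6)
Line 6: ['pencil'] (min_width=6, slack=12)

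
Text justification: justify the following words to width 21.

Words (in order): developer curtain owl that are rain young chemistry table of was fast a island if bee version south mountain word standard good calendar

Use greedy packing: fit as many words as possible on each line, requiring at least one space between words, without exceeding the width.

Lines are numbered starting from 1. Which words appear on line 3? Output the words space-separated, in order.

Answer: chemistry table of

Derivation:
Line 1: ['developer', 'curtain', 'owl'] (min_width=21, slack=0)
Line 2: ['that', 'are', 'rain', 'young'] (min_width=19, slack=2)
Line 3: ['chemistry', 'table', 'of'] (min_width=18, slack=3)
Line 4: ['was', 'fast', 'a', 'island', 'if'] (min_width=20, slack=1)
Line 5: ['bee', 'version', 'south'] (min_width=17, slack=4)
Line 6: ['mountain', 'word'] (min_width=13, slack=8)
Line 7: ['standard', 'good'] (min_width=13, slack=8)
Line 8: ['calendar'] (min_width=8, slack=13)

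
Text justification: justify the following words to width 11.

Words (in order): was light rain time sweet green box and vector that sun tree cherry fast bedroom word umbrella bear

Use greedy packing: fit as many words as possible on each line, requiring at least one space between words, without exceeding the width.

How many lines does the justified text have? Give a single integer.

Answer: 11

Derivation:
Line 1: ['was', 'light'] (min_width=9, slack=2)
Line 2: ['rain', 'time'] (min_width=9, slack=2)
Line 3: ['sweet', 'green'] (min_width=11, slack=0)
Line 4: ['box', 'and'] (min_width=7, slack=4)
Line 5: ['vector', 'that'] (min_width=11, slack=0)
Line 6: ['sun', 'tree'] (min_width=8, slack=3)
Line 7: ['cherry', 'fast'] (min_width=11, slack=0)
Line 8: ['bedroom'] (min_width=7, slack=4)
Line 9: ['word'] (min_width=4, slack=7)
Line 10: ['umbrella'] (min_width=8, slack=3)
Line 11: ['bear'] (min_width=4, slack=7)
Total lines: 11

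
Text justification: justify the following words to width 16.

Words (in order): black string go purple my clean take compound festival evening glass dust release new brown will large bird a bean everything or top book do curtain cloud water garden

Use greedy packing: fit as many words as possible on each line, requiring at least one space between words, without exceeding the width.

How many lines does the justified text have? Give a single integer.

Line 1: ['black', 'string', 'go'] (min_width=15, slack=1)
Line 2: ['purple', 'my', 'clean'] (min_width=15, slack=1)
Line 3: ['take', 'compound'] (min_width=13, slack=3)
Line 4: ['festival', 'evening'] (min_width=16, slack=0)
Line 5: ['glass', 'dust'] (min_width=10, slack=6)
Line 6: ['release', 'new'] (min_width=11, slack=5)
Line 7: ['brown', 'will', 'large'] (min_width=16, slack=0)
Line 8: ['bird', 'a', 'bean'] (min_width=11, slack=5)
Line 9: ['everything', 'or'] (min_width=13, slack=3)
Line 10: ['top', 'book', 'do'] (min_width=11, slack=5)
Line 11: ['curtain', 'cloud'] (min_width=13, slack=3)
Line 12: ['water', 'garden'] (min_width=12, slack=4)
Total lines: 12

Answer: 12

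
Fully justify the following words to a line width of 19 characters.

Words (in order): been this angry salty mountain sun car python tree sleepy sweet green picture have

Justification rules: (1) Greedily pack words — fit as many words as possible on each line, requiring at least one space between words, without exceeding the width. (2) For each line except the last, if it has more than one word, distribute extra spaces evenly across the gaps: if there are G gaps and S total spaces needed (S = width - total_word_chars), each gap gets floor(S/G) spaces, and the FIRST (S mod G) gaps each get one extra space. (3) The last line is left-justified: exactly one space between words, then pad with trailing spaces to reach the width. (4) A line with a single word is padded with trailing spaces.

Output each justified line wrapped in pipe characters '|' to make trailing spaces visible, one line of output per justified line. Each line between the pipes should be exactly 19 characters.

Line 1: ['been', 'this', 'angry'] (min_width=15, slack=4)
Line 2: ['salty', 'mountain', 'sun'] (min_width=18, slack=1)
Line 3: ['car', 'python', 'tree'] (min_width=15, slack=4)
Line 4: ['sleepy', 'sweet', 'green'] (min_width=18, slack=1)
Line 5: ['picture', 'have'] (min_width=12, slack=7)

Answer: |been   this   angry|
|salty  mountain sun|
|car   python   tree|
|sleepy  sweet green|
|picture have       |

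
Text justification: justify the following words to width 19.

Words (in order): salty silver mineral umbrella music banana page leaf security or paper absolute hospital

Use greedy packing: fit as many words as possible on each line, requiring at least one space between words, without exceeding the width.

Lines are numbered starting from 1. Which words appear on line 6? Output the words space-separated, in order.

Answer: hospital

Derivation:
Line 1: ['salty', 'silver'] (min_width=12, slack=7)
Line 2: ['mineral', 'umbrella'] (min_width=16, slack=3)
Line 3: ['music', 'banana', 'page'] (min_width=17, slack=2)
Line 4: ['leaf', 'security', 'or'] (min_width=16, slack=3)
Line 5: ['paper', 'absolute'] (min_width=14, slack=5)
Line 6: ['hospital'] (min_width=8, slack=11)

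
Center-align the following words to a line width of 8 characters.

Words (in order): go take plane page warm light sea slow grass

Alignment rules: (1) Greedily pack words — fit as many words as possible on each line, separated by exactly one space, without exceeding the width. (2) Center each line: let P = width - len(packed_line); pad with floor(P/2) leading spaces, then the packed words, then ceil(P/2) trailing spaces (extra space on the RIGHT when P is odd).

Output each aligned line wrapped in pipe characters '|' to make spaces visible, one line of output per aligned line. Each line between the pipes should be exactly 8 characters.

Answer: |go take |
| plane  |
|  page  |
|  warm  |
| light  |
|sea slow|
| grass  |

Derivation:
Line 1: ['go', 'take'] (min_width=7, slack=1)
Line 2: ['plane'] (min_width=5, slack=3)
Line 3: ['page'] (min_width=4, slack=4)
Line 4: ['warm'] (min_width=4, slack=4)
Line 5: ['light'] (min_width=5, slack=3)
Line 6: ['sea', 'slow'] (min_width=8, slack=0)
Line 7: ['grass'] (min_width=5, slack=3)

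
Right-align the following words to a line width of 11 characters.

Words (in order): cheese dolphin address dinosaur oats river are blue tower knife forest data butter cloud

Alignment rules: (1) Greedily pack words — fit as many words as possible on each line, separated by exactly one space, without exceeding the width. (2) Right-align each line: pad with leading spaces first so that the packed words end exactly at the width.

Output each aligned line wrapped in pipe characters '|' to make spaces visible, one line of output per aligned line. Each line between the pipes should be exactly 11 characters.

Line 1: ['cheese'] (min_width=6, slack=5)
Line 2: ['dolphin'] (min_width=7, slack=4)
Line 3: ['address'] (min_width=7, slack=4)
Line 4: ['dinosaur'] (min_width=8, slack=3)
Line 5: ['oats', 'river'] (min_width=10, slack=1)
Line 6: ['are', 'blue'] (min_width=8, slack=3)
Line 7: ['tower', 'knife'] (min_width=11, slack=0)
Line 8: ['forest', 'data'] (min_width=11, slack=0)
Line 9: ['butter'] (min_width=6, slack=5)
Line 10: ['cloud'] (min_width=5, slack=6)

Answer: |     cheese|
|    dolphin|
|    address|
|   dinosaur|
| oats river|
|   are blue|
|tower knife|
|forest data|
|     butter|
|      cloud|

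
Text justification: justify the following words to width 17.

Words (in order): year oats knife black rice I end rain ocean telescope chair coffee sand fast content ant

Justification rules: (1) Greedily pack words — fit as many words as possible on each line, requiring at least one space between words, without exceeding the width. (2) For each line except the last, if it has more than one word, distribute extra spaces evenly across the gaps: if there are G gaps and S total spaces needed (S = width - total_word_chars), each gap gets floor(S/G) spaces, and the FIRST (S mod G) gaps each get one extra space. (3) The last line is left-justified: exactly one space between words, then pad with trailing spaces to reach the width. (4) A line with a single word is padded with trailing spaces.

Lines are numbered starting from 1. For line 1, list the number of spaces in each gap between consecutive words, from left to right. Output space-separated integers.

Line 1: ['year', 'oats', 'knife'] (min_width=15, slack=2)
Line 2: ['black', 'rice', 'I', 'end'] (min_width=16, slack=1)
Line 3: ['rain', 'ocean'] (min_width=10, slack=7)
Line 4: ['telescope', 'chair'] (min_width=15, slack=2)
Line 5: ['coffee', 'sand', 'fast'] (min_width=16, slack=1)
Line 6: ['content', 'ant'] (min_width=11, slack=6)

Answer: 2 2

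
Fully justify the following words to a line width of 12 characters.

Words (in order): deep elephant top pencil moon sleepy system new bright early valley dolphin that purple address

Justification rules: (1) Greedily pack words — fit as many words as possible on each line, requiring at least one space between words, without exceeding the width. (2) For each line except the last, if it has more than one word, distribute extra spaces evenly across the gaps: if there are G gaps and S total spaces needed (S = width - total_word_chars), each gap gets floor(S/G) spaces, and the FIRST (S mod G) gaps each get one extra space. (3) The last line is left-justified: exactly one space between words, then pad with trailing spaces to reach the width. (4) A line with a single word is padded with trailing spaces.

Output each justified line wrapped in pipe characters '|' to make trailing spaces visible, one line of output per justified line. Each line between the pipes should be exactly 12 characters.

Answer: |deep        |
|elephant top|
|pencil  moon|
|sleepy      |
|system   new|
|bright early|
|valley      |
|dolphin that|
|purple      |
|address     |

Derivation:
Line 1: ['deep'] (min_width=4, slack=8)
Line 2: ['elephant', 'top'] (min_width=12, slack=0)
Line 3: ['pencil', 'moon'] (min_width=11, slack=1)
Line 4: ['sleepy'] (min_width=6, slack=6)
Line 5: ['system', 'new'] (min_width=10, slack=2)
Line 6: ['bright', 'early'] (min_width=12, slack=0)
Line 7: ['valley'] (min_width=6, slack=6)
Line 8: ['dolphin', 'that'] (min_width=12, slack=0)
Line 9: ['purple'] (min_width=6, slack=6)
Line 10: ['address'] (min_width=7, slack=5)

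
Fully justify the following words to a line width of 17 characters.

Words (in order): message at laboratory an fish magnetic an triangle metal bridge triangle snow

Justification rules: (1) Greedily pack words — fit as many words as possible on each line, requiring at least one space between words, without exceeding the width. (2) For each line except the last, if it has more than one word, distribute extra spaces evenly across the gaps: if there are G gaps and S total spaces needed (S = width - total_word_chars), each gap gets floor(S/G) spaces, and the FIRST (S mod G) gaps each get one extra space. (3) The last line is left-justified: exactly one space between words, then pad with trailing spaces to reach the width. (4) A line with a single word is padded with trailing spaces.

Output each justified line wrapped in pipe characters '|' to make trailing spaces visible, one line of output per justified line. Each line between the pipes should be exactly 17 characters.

Answer: |message        at|
|laboratory     an|
|fish  magnetic an|
|triangle    metal|
|bridge   triangle|
|snow             |

Derivation:
Line 1: ['message', 'at'] (min_width=10, slack=7)
Line 2: ['laboratory', 'an'] (min_width=13, slack=4)
Line 3: ['fish', 'magnetic', 'an'] (min_width=16, slack=1)
Line 4: ['triangle', 'metal'] (min_width=14, slack=3)
Line 5: ['bridge', 'triangle'] (min_width=15, slack=2)
Line 6: ['snow'] (min_width=4, slack=13)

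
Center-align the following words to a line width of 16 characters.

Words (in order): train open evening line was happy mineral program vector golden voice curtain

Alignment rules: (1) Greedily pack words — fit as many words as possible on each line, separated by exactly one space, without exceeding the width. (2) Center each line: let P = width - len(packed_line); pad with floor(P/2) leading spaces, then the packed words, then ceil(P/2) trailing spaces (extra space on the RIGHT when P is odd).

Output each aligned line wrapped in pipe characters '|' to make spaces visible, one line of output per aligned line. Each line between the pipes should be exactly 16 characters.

Answer: |   train open   |
|evening line was|
| happy mineral  |
| program vector |
|  golden voice  |
|    curtain     |

Derivation:
Line 1: ['train', 'open'] (min_width=10, slack=6)
Line 2: ['evening', 'line', 'was'] (min_width=16, slack=0)
Line 3: ['happy', 'mineral'] (min_width=13, slack=3)
Line 4: ['program', 'vector'] (min_width=14, slack=2)
Line 5: ['golden', 'voice'] (min_width=12, slack=4)
Line 6: ['curtain'] (min_width=7, slack=9)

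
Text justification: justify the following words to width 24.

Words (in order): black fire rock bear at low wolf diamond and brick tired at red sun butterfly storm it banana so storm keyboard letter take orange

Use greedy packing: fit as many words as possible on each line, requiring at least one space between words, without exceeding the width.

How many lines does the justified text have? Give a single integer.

Answer: 6

Derivation:
Line 1: ['black', 'fire', 'rock', 'bear', 'at'] (min_width=23, slack=1)
Line 2: ['low', 'wolf', 'diamond', 'and'] (min_width=20, slack=4)
Line 3: ['brick', 'tired', 'at', 'red', 'sun'] (min_width=22, slack=2)
Line 4: ['butterfly', 'storm', 'it'] (min_width=18, slack=6)
Line 5: ['banana', 'so', 'storm', 'keyboard'] (min_width=24, slack=0)
Line 6: ['letter', 'take', 'orange'] (min_width=18, slack=6)
Total lines: 6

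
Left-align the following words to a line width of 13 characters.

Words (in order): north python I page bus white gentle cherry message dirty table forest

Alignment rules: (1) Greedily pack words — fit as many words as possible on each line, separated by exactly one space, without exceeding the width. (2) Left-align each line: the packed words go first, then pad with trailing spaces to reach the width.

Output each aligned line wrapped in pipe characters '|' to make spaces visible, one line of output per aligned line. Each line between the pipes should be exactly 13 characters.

Answer: |north python |
|I page bus   |
|white gentle |
|cherry       |
|message dirty|
|table forest |

Derivation:
Line 1: ['north', 'python'] (min_width=12, slack=1)
Line 2: ['I', 'page', 'bus'] (min_width=10, slack=3)
Line 3: ['white', 'gentle'] (min_width=12, slack=1)
Line 4: ['cherry'] (min_width=6, slack=7)
Line 5: ['message', 'dirty'] (min_width=13, slack=0)
Line 6: ['table', 'forest'] (min_width=12, slack=1)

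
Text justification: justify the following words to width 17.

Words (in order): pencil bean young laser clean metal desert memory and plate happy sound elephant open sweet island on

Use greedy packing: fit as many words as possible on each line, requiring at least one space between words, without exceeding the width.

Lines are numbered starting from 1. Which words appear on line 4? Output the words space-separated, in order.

Answer: plate happy sound

Derivation:
Line 1: ['pencil', 'bean', 'young'] (min_width=17, slack=0)
Line 2: ['laser', 'clean', 'metal'] (min_width=17, slack=0)
Line 3: ['desert', 'memory', 'and'] (min_width=17, slack=0)
Line 4: ['plate', 'happy', 'sound'] (min_width=17, slack=0)
Line 5: ['elephant', 'open'] (min_width=13, slack=4)
Line 6: ['sweet', 'island', 'on'] (min_width=15, slack=2)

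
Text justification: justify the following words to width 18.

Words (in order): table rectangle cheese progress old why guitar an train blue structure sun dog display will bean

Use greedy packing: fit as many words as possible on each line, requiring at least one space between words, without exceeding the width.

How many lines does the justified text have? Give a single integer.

Line 1: ['table', 'rectangle'] (min_width=15, slack=3)
Line 2: ['cheese', 'progress'] (min_width=15, slack=3)
Line 3: ['old', 'why', 'guitar', 'an'] (min_width=17, slack=1)
Line 4: ['train', 'blue'] (min_width=10, slack=8)
Line 5: ['structure', 'sun', 'dog'] (min_width=17, slack=1)
Line 6: ['display', 'will', 'bean'] (min_width=17, slack=1)
Total lines: 6

Answer: 6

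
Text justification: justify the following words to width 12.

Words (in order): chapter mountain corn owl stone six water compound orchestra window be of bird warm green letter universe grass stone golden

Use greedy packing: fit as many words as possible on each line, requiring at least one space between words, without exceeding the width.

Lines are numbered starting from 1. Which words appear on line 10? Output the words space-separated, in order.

Answer: green letter

Derivation:
Line 1: ['chapter'] (min_width=7, slack=5)
Line 2: ['mountain'] (min_width=8, slack=4)
Line 3: ['corn', 'owl'] (min_width=8, slack=4)
Line 4: ['stone', 'six'] (min_width=9, slack=3)
Line 5: ['water'] (min_width=5, slack=7)
Line 6: ['compound'] (min_width=8, slack=4)
Line 7: ['orchestra'] (min_width=9, slack=3)
Line 8: ['window', 'be', 'of'] (min_width=12, slack=0)
Line 9: ['bird', 'warm'] (min_width=9, slack=3)
Line 10: ['green', 'letter'] (min_width=12, slack=0)
Line 11: ['universe'] (min_width=8, slack=4)
Line 12: ['grass', 'stone'] (min_width=11, slack=1)
Line 13: ['golden'] (min_width=6, slack=6)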